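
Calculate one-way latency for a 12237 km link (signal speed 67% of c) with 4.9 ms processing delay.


Speed = 0.67 * 3e5 km/s = 201000 km/s
Propagation delay = 12237 / 201000 = 0.0609 s = 60.8806 ms
Processing delay = 4.9 ms
Total one-way latency = 65.7806 ms


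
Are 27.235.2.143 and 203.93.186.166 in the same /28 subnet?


Mask: 255.255.255.240
27.235.2.143 AND mask = 27.235.2.128
203.93.186.166 AND mask = 203.93.186.160
No, different subnets (27.235.2.128 vs 203.93.186.160)


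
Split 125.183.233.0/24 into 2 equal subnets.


New prefix = 24 + 1 = 25
Each subnet has 128 addresses
  125.183.233.0/25
  125.183.233.128/25
Subnets: 125.183.233.0/25, 125.183.233.128/25


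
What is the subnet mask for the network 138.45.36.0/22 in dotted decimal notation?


/22 means 22 network bits, 10 host bits
Binary: 11111111111111111111110000000000
Mask: 255.255.252.0


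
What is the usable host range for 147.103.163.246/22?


Network: 147.103.160.0
Broadcast: 147.103.163.255
First usable = network + 1
Last usable = broadcast - 1
Range: 147.103.160.1 to 147.103.163.254


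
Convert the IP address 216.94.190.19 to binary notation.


216 = 11011000
94 = 01011110
190 = 10111110
19 = 00010011
Binary: 11011000.01011110.10111110.00010011


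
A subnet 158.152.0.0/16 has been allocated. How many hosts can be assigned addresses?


Host bits = 32 - 16 = 16
Total addresses = 2^16 = 65536
Usable = total - 2 (network and broadcast)
Usable hosts: 65534


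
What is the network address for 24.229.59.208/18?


IP:   00011000.11100101.00111011.11010000
Mask: 11111111.11111111.11000000.00000000
AND operation:
Net:  00011000.11100101.00000000.00000000
Network: 24.229.0.0/18


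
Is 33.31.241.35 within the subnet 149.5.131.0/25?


Subnet network: 149.5.131.0
Test IP AND mask: 33.31.241.0
No, 33.31.241.35 is not in 149.5.131.0/25


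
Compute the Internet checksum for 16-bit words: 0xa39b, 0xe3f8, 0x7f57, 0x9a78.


Sum all words (with carry folding):
+ 0xa39b = 0xa39b
+ 0xe3f8 = 0x8794
+ 0x7f57 = 0x06ec
+ 0x9a78 = 0xa164
One's complement: ~0xa164
Checksum = 0x5e9b


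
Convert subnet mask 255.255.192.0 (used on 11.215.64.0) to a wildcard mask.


Subnet mask: 255.255.192.0
Wildcard = 255.255.255.255 - subnet mask
255 - 255 = 0
255 - 255 = 0
255 - 192 = 63
255 - 0 = 255
Wildcard: 0.0.63.255


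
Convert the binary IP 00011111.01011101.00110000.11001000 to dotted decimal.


00011111 = 31
01011101 = 93
00110000 = 48
11001000 = 200
IP: 31.93.48.200


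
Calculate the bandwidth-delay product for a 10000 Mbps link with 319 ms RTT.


BDP = bandwidth * RTT
= 10000 Mbps * 319 ms
= 10000 * 1e6 * 319 / 1000 bits
= 3190000000 bits
= 398750000 bytes
= 389404.2969 KB
BDP = 3190000000 bits (398750000 bytes)


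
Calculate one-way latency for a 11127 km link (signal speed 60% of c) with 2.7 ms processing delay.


Speed = 0.6 * 3e5 km/s = 180000 km/s
Propagation delay = 11127 / 180000 = 0.0618 s = 61.8167 ms
Processing delay = 2.7 ms
Total one-way latency = 64.5167 ms


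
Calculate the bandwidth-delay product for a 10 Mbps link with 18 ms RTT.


BDP = bandwidth * RTT
= 10 Mbps * 18 ms
= 10 * 1e6 * 18 / 1000 bits
= 180000 bits
= 22500 bytes
= 21.9727 KB
BDP = 180000 bits (22500 bytes)


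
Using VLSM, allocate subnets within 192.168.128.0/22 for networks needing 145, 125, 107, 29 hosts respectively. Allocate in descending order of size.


145 hosts -> /24 (254 usable): 192.168.128.0/24
125 hosts -> /25 (126 usable): 192.168.129.0/25
107 hosts -> /25 (126 usable): 192.168.129.128/25
29 hosts -> /27 (30 usable): 192.168.130.0/27
Allocation: 192.168.128.0/24 (145 hosts, 254 usable); 192.168.129.0/25 (125 hosts, 126 usable); 192.168.129.128/25 (107 hosts, 126 usable); 192.168.130.0/27 (29 hosts, 30 usable)


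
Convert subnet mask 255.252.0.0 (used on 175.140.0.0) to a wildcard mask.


Subnet mask: 255.252.0.0
Wildcard = 255.255.255.255 - subnet mask
255 - 255 = 0
255 - 252 = 3
255 - 0 = 255
255 - 0 = 255
Wildcard: 0.3.255.255


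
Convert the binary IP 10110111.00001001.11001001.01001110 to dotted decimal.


10110111 = 183
00001001 = 9
11001001 = 201
01001110 = 78
IP: 183.9.201.78


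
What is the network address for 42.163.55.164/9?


IP:   00101010.10100011.00110111.10100100
Mask: 11111111.10000000.00000000.00000000
AND operation:
Net:  00101010.10000000.00000000.00000000
Network: 42.128.0.0/9


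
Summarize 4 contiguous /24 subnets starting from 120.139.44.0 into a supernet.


Original prefix: /24
Number of subnets: 4 = 2^2
New prefix = 24 - 2 = 22
Supernet: 120.139.44.0/22


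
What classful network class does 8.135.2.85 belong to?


First octet: 8
Binary: 00001000
0xxxxxxx -> Class A (1-126)
Class A, default mask 255.0.0.0 (/8)


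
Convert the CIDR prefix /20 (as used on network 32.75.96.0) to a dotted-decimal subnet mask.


/20 means 20 network bits, 12 host bits
Binary: 11111111111111111111000000000000
Mask: 255.255.240.0


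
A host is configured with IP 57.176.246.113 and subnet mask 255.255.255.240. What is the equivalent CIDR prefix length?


Binary: 11111111.11111111.11111111.11110000
Count leading 1s
Prefix: /28


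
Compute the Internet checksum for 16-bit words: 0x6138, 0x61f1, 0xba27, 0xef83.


Sum all words (with carry folding):
+ 0x6138 = 0x6138
+ 0x61f1 = 0xc329
+ 0xba27 = 0x7d51
+ 0xef83 = 0x6cd5
One's complement: ~0x6cd5
Checksum = 0x932a


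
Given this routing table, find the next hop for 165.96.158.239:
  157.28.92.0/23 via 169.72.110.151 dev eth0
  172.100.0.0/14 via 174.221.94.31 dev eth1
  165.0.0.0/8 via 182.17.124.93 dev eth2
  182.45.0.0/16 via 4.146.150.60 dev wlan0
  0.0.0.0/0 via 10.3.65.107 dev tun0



Longest prefix match for 165.96.158.239:
  /23 157.28.92.0: no
  /14 172.100.0.0: no
  /8 165.0.0.0: MATCH
  /16 182.45.0.0: no
  /0 0.0.0.0: MATCH
Selected: next-hop 182.17.124.93 via eth2 (matched /8)


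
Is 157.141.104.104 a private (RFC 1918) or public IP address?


RFC 1918 private ranges:
  10.0.0.0/8 (10.0.0.0 - 10.255.255.255)
  172.16.0.0/12 (172.16.0.0 - 172.31.255.255)
  192.168.0.0/16 (192.168.0.0 - 192.168.255.255)
Public (not in any RFC 1918 range)


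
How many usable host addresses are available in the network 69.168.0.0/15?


Host bits = 32 - 15 = 17
Total addresses = 2^17 = 131072
Usable = total - 2 (network and broadcast)
Usable hosts: 131070


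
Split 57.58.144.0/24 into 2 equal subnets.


New prefix = 24 + 1 = 25
Each subnet has 128 addresses
  57.58.144.0/25
  57.58.144.128/25
Subnets: 57.58.144.0/25, 57.58.144.128/25


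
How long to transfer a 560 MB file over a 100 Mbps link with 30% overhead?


Effective throughput = 100 * (1 - 30/100) = 70 Mbps
File size in Mb = 560 * 8 = 4480 Mb
Time = 4480 / 70
Time = 64 seconds


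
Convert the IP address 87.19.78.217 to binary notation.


87 = 01010111
19 = 00010011
78 = 01001110
217 = 11011001
Binary: 01010111.00010011.01001110.11011001


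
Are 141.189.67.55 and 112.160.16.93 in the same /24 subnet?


Mask: 255.255.255.0
141.189.67.55 AND mask = 141.189.67.0
112.160.16.93 AND mask = 112.160.16.0
No, different subnets (141.189.67.0 vs 112.160.16.0)


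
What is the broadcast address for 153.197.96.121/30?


Network: 153.197.96.120/30
Host bits = 2
Set all host bits to 1:
Broadcast: 153.197.96.123


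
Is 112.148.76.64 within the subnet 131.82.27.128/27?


Subnet network: 131.82.27.128
Test IP AND mask: 112.148.76.64
No, 112.148.76.64 is not in 131.82.27.128/27


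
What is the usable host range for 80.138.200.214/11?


Network: 80.128.0.0
Broadcast: 80.159.255.255
First usable = network + 1
Last usable = broadcast - 1
Range: 80.128.0.1 to 80.159.255.254


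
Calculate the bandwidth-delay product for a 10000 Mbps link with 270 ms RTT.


BDP = bandwidth * RTT
= 10000 Mbps * 270 ms
= 10000 * 1e6 * 270 / 1000 bits
= 2700000000 bits
= 337500000 bytes
= 329589.8438 KB
BDP = 2700000000 bits (337500000 bytes)


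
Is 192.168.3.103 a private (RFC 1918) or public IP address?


RFC 1918 private ranges:
  10.0.0.0/8 (10.0.0.0 - 10.255.255.255)
  172.16.0.0/12 (172.16.0.0 - 172.31.255.255)
  192.168.0.0/16 (192.168.0.0 - 192.168.255.255)
Private (in 192.168.0.0/16)


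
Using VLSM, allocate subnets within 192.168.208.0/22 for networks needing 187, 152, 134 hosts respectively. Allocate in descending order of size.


187 hosts -> /24 (254 usable): 192.168.208.0/24
152 hosts -> /24 (254 usable): 192.168.209.0/24
134 hosts -> /24 (254 usable): 192.168.210.0/24
Allocation: 192.168.208.0/24 (187 hosts, 254 usable); 192.168.209.0/24 (152 hosts, 254 usable); 192.168.210.0/24 (134 hosts, 254 usable)


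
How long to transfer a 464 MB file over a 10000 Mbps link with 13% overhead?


Effective throughput = 10000 * (1 - 13/100) = 8700 Mbps
File size in Mb = 464 * 8 = 3712 Mb
Time = 3712 / 8700
Time = 0.4267 seconds


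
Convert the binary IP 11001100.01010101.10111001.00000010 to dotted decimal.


11001100 = 204
01010101 = 85
10111001 = 185
00000010 = 2
IP: 204.85.185.2


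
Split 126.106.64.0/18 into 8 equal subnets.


New prefix = 18 + 3 = 21
Each subnet has 2048 addresses
  126.106.64.0/21
  126.106.72.0/21
  126.106.80.0/21
  126.106.88.0/21
  126.106.96.0/21
  126.106.104.0/21
  126.106.112.0/21
  126.106.120.0/21
Subnets: 126.106.64.0/21, 126.106.72.0/21, 126.106.80.0/21, 126.106.88.0/21, 126.106.96.0/21, 126.106.104.0/21, 126.106.112.0/21, 126.106.120.0/21


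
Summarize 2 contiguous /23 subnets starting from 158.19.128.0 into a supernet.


Original prefix: /23
Number of subnets: 2 = 2^1
New prefix = 23 - 1 = 22
Supernet: 158.19.128.0/22


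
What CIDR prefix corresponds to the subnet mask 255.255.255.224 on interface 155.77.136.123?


Binary: 11111111.11111111.11111111.11100000
Count leading 1s
Prefix: /27


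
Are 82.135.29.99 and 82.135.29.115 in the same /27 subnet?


Mask: 255.255.255.224
82.135.29.99 AND mask = 82.135.29.96
82.135.29.115 AND mask = 82.135.29.96
Yes, same subnet (82.135.29.96)


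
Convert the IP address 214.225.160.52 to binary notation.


214 = 11010110
225 = 11100001
160 = 10100000
52 = 00110100
Binary: 11010110.11100001.10100000.00110100


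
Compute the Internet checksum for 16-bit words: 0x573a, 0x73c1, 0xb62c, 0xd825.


Sum all words (with carry folding):
+ 0x573a = 0x573a
+ 0x73c1 = 0xcafb
+ 0xb62c = 0x8128
+ 0xd825 = 0x594e
One's complement: ~0x594e
Checksum = 0xa6b1


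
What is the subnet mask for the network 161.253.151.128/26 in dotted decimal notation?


/26 means 26 network bits, 6 host bits
Binary: 11111111111111111111111111000000
Mask: 255.255.255.192


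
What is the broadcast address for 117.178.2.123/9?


Network: 117.128.0.0/9
Host bits = 23
Set all host bits to 1:
Broadcast: 117.255.255.255


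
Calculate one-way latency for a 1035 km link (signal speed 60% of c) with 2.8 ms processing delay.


Speed = 0.6 * 3e5 km/s = 180000 km/s
Propagation delay = 1035 / 180000 = 0.0057 s = 5.75 ms
Processing delay = 2.8 ms
Total one-way latency = 8.55 ms


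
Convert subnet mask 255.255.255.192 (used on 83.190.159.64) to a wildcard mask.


Subnet mask: 255.255.255.192
Wildcard = 255.255.255.255 - subnet mask
255 - 255 = 0
255 - 255 = 0
255 - 255 = 0
255 - 192 = 63
Wildcard: 0.0.0.63


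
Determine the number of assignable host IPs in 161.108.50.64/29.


Host bits = 32 - 29 = 3
Total addresses = 2^3 = 8
Usable = total - 2 (network and broadcast)
Usable hosts: 6


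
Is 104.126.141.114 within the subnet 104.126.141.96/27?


Subnet network: 104.126.141.96
Test IP AND mask: 104.126.141.96
Yes, 104.126.141.114 is in 104.126.141.96/27


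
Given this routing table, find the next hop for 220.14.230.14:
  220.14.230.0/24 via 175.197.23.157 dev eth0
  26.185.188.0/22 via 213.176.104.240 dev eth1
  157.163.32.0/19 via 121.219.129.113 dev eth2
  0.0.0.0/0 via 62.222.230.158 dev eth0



Longest prefix match for 220.14.230.14:
  /24 220.14.230.0: MATCH
  /22 26.185.188.0: no
  /19 157.163.32.0: no
  /0 0.0.0.0: MATCH
Selected: next-hop 175.197.23.157 via eth0 (matched /24)


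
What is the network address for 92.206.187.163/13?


IP:   01011100.11001110.10111011.10100011
Mask: 11111111.11111000.00000000.00000000
AND operation:
Net:  01011100.11001000.00000000.00000000
Network: 92.200.0.0/13


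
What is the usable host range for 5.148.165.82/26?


Network: 5.148.165.64
Broadcast: 5.148.165.127
First usable = network + 1
Last usable = broadcast - 1
Range: 5.148.165.65 to 5.148.165.126


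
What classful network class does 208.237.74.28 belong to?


First octet: 208
Binary: 11010000
110xxxxx -> Class C (192-223)
Class C, default mask 255.255.255.0 (/24)


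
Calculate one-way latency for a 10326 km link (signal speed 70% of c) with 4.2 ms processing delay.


Speed = 0.7 * 3e5 km/s = 210000 km/s
Propagation delay = 10326 / 210000 = 0.0492 s = 49.1714 ms
Processing delay = 4.2 ms
Total one-way latency = 53.3714 ms


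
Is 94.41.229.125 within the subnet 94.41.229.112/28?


Subnet network: 94.41.229.112
Test IP AND mask: 94.41.229.112
Yes, 94.41.229.125 is in 94.41.229.112/28


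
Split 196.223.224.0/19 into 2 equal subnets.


New prefix = 19 + 1 = 20
Each subnet has 4096 addresses
  196.223.224.0/20
  196.223.240.0/20
Subnets: 196.223.224.0/20, 196.223.240.0/20


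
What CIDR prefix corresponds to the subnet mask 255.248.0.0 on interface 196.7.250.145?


Binary: 11111111.11111000.00000000.00000000
Count leading 1s
Prefix: /13


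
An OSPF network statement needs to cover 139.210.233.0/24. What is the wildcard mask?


Subnet mask: 255.255.255.0
Wildcard = 255.255.255.255 - subnet mask
255 - 255 = 0
255 - 255 = 0
255 - 255 = 0
255 - 0 = 255
Wildcard: 0.0.0.255


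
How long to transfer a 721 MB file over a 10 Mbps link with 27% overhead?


Effective throughput = 10 * (1 - 27/100) = 7.3 Mbps
File size in Mb = 721 * 8 = 5768 Mb
Time = 5768 / 7.3
Time = 790.137 seconds


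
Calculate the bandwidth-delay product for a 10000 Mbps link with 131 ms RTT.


BDP = bandwidth * RTT
= 10000 Mbps * 131 ms
= 10000 * 1e6 * 131 / 1000 bits
= 1310000000 bits
= 163750000 bytes
= 159912.1094 KB
BDP = 1310000000 bits (163750000 bytes)


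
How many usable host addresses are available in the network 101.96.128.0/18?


Host bits = 32 - 18 = 14
Total addresses = 2^14 = 16384
Usable = total - 2 (network and broadcast)
Usable hosts: 16382


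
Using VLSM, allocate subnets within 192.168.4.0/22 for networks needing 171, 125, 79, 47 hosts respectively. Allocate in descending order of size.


171 hosts -> /24 (254 usable): 192.168.4.0/24
125 hosts -> /25 (126 usable): 192.168.5.0/25
79 hosts -> /25 (126 usable): 192.168.5.128/25
47 hosts -> /26 (62 usable): 192.168.6.0/26
Allocation: 192.168.4.0/24 (171 hosts, 254 usable); 192.168.5.0/25 (125 hosts, 126 usable); 192.168.5.128/25 (79 hosts, 126 usable); 192.168.6.0/26 (47 hosts, 62 usable)


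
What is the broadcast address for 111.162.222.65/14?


Network: 111.160.0.0/14
Host bits = 18
Set all host bits to 1:
Broadcast: 111.163.255.255


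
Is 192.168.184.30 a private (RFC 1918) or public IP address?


RFC 1918 private ranges:
  10.0.0.0/8 (10.0.0.0 - 10.255.255.255)
  172.16.0.0/12 (172.16.0.0 - 172.31.255.255)
  192.168.0.0/16 (192.168.0.0 - 192.168.255.255)
Private (in 192.168.0.0/16)


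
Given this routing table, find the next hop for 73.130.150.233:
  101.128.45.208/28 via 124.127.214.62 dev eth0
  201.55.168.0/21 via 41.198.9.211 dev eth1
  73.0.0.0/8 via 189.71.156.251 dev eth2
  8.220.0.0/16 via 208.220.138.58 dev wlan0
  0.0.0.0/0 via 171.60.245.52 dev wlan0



Longest prefix match for 73.130.150.233:
  /28 101.128.45.208: no
  /21 201.55.168.0: no
  /8 73.0.0.0: MATCH
  /16 8.220.0.0: no
  /0 0.0.0.0: MATCH
Selected: next-hop 189.71.156.251 via eth2 (matched /8)


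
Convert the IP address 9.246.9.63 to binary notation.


9 = 00001001
246 = 11110110
9 = 00001001
63 = 00111111
Binary: 00001001.11110110.00001001.00111111


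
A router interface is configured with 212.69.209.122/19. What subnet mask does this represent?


/19 means 19 network bits, 13 host bits
Binary: 11111111111111111110000000000000
Mask: 255.255.224.0


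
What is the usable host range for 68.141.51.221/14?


Network: 68.140.0.0
Broadcast: 68.143.255.255
First usable = network + 1
Last usable = broadcast - 1
Range: 68.140.0.1 to 68.143.255.254


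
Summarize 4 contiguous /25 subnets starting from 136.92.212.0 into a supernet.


Original prefix: /25
Number of subnets: 4 = 2^2
New prefix = 25 - 2 = 23
Supernet: 136.92.212.0/23


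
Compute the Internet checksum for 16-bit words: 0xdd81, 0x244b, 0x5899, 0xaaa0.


Sum all words (with carry folding):
+ 0xdd81 = 0xdd81
+ 0x244b = 0x01cd
+ 0x5899 = 0x5a66
+ 0xaaa0 = 0x0507
One's complement: ~0x0507
Checksum = 0xfaf8


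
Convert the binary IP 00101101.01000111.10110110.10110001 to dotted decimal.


00101101 = 45
01000111 = 71
10110110 = 182
10110001 = 177
IP: 45.71.182.177


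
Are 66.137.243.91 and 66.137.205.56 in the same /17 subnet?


Mask: 255.255.128.0
66.137.243.91 AND mask = 66.137.128.0
66.137.205.56 AND mask = 66.137.128.0
Yes, same subnet (66.137.128.0)


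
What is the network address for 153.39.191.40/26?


IP:   10011001.00100111.10111111.00101000
Mask: 11111111.11111111.11111111.11000000
AND operation:
Net:  10011001.00100111.10111111.00000000
Network: 153.39.191.0/26


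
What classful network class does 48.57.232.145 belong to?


First octet: 48
Binary: 00110000
0xxxxxxx -> Class A (1-126)
Class A, default mask 255.0.0.0 (/8)


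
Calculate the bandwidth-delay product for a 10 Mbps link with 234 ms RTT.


BDP = bandwidth * RTT
= 10 Mbps * 234 ms
= 10 * 1e6 * 234 / 1000 bits
= 2340000 bits
= 292500 bytes
= 285.6445 KB
BDP = 2340000 bits (292500 bytes)


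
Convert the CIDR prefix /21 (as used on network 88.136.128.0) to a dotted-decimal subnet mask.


/21 means 21 network bits, 11 host bits
Binary: 11111111111111111111100000000000
Mask: 255.255.248.0


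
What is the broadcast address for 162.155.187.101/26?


Network: 162.155.187.64/26
Host bits = 6
Set all host bits to 1:
Broadcast: 162.155.187.127


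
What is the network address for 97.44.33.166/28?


IP:   01100001.00101100.00100001.10100110
Mask: 11111111.11111111.11111111.11110000
AND operation:
Net:  01100001.00101100.00100001.10100000
Network: 97.44.33.160/28


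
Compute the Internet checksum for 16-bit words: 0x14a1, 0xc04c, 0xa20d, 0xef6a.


Sum all words (with carry folding):
+ 0x14a1 = 0x14a1
+ 0xc04c = 0xd4ed
+ 0xa20d = 0x76fb
+ 0xef6a = 0x6666
One's complement: ~0x6666
Checksum = 0x9999


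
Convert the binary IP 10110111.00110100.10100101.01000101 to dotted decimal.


10110111 = 183
00110100 = 52
10100101 = 165
01000101 = 69
IP: 183.52.165.69


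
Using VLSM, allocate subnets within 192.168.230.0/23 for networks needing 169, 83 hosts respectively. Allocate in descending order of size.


169 hosts -> /24 (254 usable): 192.168.230.0/24
83 hosts -> /25 (126 usable): 192.168.231.0/25
Allocation: 192.168.230.0/24 (169 hosts, 254 usable); 192.168.231.0/25 (83 hosts, 126 usable)


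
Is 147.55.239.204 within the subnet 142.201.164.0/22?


Subnet network: 142.201.164.0
Test IP AND mask: 147.55.236.0
No, 147.55.239.204 is not in 142.201.164.0/22


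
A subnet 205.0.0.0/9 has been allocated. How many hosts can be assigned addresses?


Host bits = 32 - 9 = 23
Total addresses = 2^23 = 8388608
Usable = total - 2 (network and broadcast)
Usable hosts: 8388606


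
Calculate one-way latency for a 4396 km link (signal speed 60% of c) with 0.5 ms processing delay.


Speed = 0.6 * 3e5 km/s = 180000 km/s
Propagation delay = 4396 / 180000 = 0.0244 s = 24.4222 ms
Processing delay = 0.5 ms
Total one-way latency = 24.9222 ms


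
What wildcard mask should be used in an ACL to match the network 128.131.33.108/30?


Subnet mask: 255.255.255.252
Wildcard = 255.255.255.255 - subnet mask
255 - 255 = 0
255 - 255 = 0
255 - 255 = 0
255 - 252 = 3
Wildcard: 0.0.0.3


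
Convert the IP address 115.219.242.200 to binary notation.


115 = 01110011
219 = 11011011
242 = 11110010
200 = 11001000
Binary: 01110011.11011011.11110010.11001000


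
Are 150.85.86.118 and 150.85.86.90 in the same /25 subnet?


Mask: 255.255.255.128
150.85.86.118 AND mask = 150.85.86.0
150.85.86.90 AND mask = 150.85.86.0
Yes, same subnet (150.85.86.0)


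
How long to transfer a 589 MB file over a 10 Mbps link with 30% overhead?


Effective throughput = 10 * (1 - 30/100) = 7 Mbps
File size in Mb = 589 * 8 = 4712 Mb
Time = 4712 / 7
Time = 673.1429 seconds


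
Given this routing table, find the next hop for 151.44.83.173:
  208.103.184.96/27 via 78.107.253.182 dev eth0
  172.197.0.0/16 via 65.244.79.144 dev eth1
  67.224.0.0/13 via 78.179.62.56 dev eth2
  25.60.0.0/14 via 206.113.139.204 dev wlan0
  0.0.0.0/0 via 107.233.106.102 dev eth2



Longest prefix match for 151.44.83.173:
  /27 208.103.184.96: no
  /16 172.197.0.0: no
  /13 67.224.0.0: no
  /14 25.60.0.0: no
  /0 0.0.0.0: MATCH
Selected: next-hop 107.233.106.102 via eth2 (matched /0)


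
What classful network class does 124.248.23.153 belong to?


First octet: 124
Binary: 01111100
0xxxxxxx -> Class A (1-126)
Class A, default mask 255.0.0.0 (/8)


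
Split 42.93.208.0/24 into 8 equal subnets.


New prefix = 24 + 3 = 27
Each subnet has 32 addresses
  42.93.208.0/27
  42.93.208.32/27
  42.93.208.64/27
  42.93.208.96/27
  42.93.208.128/27
  42.93.208.160/27
  42.93.208.192/27
  42.93.208.224/27
Subnets: 42.93.208.0/27, 42.93.208.32/27, 42.93.208.64/27, 42.93.208.96/27, 42.93.208.128/27, 42.93.208.160/27, 42.93.208.192/27, 42.93.208.224/27


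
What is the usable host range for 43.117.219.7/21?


Network: 43.117.216.0
Broadcast: 43.117.223.255
First usable = network + 1
Last usable = broadcast - 1
Range: 43.117.216.1 to 43.117.223.254


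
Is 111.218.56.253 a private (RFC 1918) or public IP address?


RFC 1918 private ranges:
  10.0.0.0/8 (10.0.0.0 - 10.255.255.255)
  172.16.0.0/12 (172.16.0.0 - 172.31.255.255)
  192.168.0.0/16 (192.168.0.0 - 192.168.255.255)
Public (not in any RFC 1918 range)


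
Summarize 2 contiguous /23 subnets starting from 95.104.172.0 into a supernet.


Original prefix: /23
Number of subnets: 2 = 2^1
New prefix = 23 - 1 = 22
Supernet: 95.104.172.0/22


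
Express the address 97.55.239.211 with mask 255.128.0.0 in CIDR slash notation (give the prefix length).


Binary: 11111111.10000000.00000000.00000000
Count leading 1s
Prefix: /9


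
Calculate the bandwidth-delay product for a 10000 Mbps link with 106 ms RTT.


BDP = bandwidth * RTT
= 10000 Mbps * 106 ms
= 10000 * 1e6 * 106 / 1000 bits
= 1060000000 bits
= 132500000 bytes
= 129394.5312 KB
BDP = 1060000000 bits (132500000 bytes)


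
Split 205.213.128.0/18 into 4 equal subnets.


New prefix = 18 + 2 = 20
Each subnet has 4096 addresses
  205.213.128.0/20
  205.213.144.0/20
  205.213.160.0/20
  205.213.176.0/20
Subnets: 205.213.128.0/20, 205.213.144.0/20, 205.213.160.0/20, 205.213.176.0/20


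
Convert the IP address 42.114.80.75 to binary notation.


42 = 00101010
114 = 01110010
80 = 01010000
75 = 01001011
Binary: 00101010.01110010.01010000.01001011


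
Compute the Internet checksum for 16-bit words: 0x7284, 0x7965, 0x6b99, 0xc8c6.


Sum all words (with carry folding):
+ 0x7284 = 0x7284
+ 0x7965 = 0xebe9
+ 0x6b99 = 0x5783
+ 0xc8c6 = 0x204a
One's complement: ~0x204a
Checksum = 0xdfb5


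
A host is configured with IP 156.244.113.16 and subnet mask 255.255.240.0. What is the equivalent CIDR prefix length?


Binary: 11111111.11111111.11110000.00000000
Count leading 1s
Prefix: /20


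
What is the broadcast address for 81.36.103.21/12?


Network: 81.32.0.0/12
Host bits = 20
Set all host bits to 1:
Broadcast: 81.47.255.255


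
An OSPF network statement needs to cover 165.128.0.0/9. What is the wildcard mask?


Subnet mask: 255.128.0.0
Wildcard = 255.255.255.255 - subnet mask
255 - 255 = 0
255 - 128 = 127
255 - 0 = 255
255 - 0 = 255
Wildcard: 0.127.255.255


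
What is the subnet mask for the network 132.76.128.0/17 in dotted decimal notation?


/17 means 17 network bits, 15 host bits
Binary: 11111111111111111000000000000000
Mask: 255.255.128.0


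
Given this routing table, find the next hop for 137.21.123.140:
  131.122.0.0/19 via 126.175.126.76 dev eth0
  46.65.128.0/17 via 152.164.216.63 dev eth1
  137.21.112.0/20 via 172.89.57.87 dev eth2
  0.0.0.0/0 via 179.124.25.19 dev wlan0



Longest prefix match for 137.21.123.140:
  /19 131.122.0.0: no
  /17 46.65.128.0: no
  /20 137.21.112.0: MATCH
  /0 0.0.0.0: MATCH
Selected: next-hop 172.89.57.87 via eth2 (matched /20)


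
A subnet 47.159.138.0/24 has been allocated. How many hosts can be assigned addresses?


Host bits = 32 - 24 = 8
Total addresses = 2^8 = 256
Usable = total - 2 (network and broadcast)
Usable hosts: 254


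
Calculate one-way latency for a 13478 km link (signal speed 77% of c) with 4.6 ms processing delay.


Speed = 0.77 * 3e5 km/s = 231000 km/s
Propagation delay = 13478 / 231000 = 0.0583 s = 58.3463 ms
Processing delay = 4.6 ms
Total one-way latency = 62.9463 ms


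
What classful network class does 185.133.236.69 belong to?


First octet: 185
Binary: 10111001
10xxxxxx -> Class B (128-191)
Class B, default mask 255.255.0.0 (/16)


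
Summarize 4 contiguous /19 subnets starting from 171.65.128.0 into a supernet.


Original prefix: /19
Number of subnets: 4 = 2^2
New prefix = 19 - 2 = 17
Supernet: 171.65.128.0/17


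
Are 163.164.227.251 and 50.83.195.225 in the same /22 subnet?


Mask: 255.255.252.0
163.164.227.251 AND mask = 163.164.224.0
50.83.195.225 AND mask = 50.83.192.0
No, different subnets (163.164.224.0 vs 50.83.192.0)


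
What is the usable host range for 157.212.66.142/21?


Network: 157.212.64.0
Broadcast: 157.212.71.255
First usable = network + 1
Last usable = broadcast - 1
Range: 157.212.64.1 to 157.212.71.254


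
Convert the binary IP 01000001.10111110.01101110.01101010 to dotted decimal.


01000001 = 65
10111110 = 190
01101110 = 110
01101010 = 106
IP: 65.190.110.106


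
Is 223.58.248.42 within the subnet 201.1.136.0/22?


Subnet network: 201.1.136.0
Test IP AND mask: 223.58.248.0
No, 223.58.248.42 is not in 201.1.136.0/22


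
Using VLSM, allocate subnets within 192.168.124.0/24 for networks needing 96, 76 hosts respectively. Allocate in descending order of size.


96 hosts -> /25 (126 usable): 192.168.124.0/25
76 hosts -> /25 (126 usable): 192.168.124.128/25
Allocation: 192.168.124.0/25 (96 hosts, 126 usable); 192.168.124.128/25 (76 hosts, 126 usable)


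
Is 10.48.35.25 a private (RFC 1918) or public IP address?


RFC 1918 private ranges:
  10.0.0.0/8 (10.0.0.0 - 10.255.255.255)
  172.16.0.0/12 (172.16.0.0 - 172.31.255.255)
  192.168.0.0/16 (192.168.0.0 - 192.168.255.255)
Private (in 10.0.0.0/8)


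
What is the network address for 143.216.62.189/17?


IP:   10001111.11011000.00111110.10111101
Mask: 11111111.11111111.10000000.00000000
AND operation:
Net:  10001111.11011000.00000000.00000000
Network: 143.216.0.0/17


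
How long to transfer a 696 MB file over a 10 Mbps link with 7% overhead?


Effective throughput = 10 * (1 - 7/100) = 9.3 Mbps
File size in Mb = 696 * 8 = 5568 Mb
Time = 5568 / 9.3
Time = 598.7097 seconds


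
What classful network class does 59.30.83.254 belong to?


First octet: 59
Binary: 00111011
0xxxxxxx -> Class A (1-126)
Class A, default mask 255.0.0.0 (/8)


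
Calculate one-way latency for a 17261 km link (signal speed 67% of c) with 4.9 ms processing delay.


Speed = 0.67 * 3e5 km/s = 201000 km/s
Propagation delay = 17261 / 201000 = 0.0859 s = 85.8756 ms
Processing delay = 4.9 ms
Total one-way latency = 90.7756 ms


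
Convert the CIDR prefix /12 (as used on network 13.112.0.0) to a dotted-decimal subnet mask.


/12 means 12 network bits, 20 host bits
Binary: 11111111111100000000000000000000
Mask: 255.240.0.0


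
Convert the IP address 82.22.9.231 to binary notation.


82 = 01010010
22 = 00010110
9 = 00001001
231 = 11100111
Binary: 01010010.00010110.00001001.11100111


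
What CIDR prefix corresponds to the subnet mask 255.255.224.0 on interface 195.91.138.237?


Binary: 11111111.11111111.11100000.00000000
Count leading 1s
Prefix: /19


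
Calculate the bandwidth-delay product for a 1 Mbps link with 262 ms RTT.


BDP = bandwidth * RTT
= 1 Mbps * 262 ms
= 1 * 1e6 * 262 / 1000 bits
= 262000 bits
= 32750 bytes
= 31.9824 KB
BDP = 262000 bits (32750 bytes)


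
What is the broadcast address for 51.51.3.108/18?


Network: 51.51.0.0/18
Host bits = 14
Set all host bits to 1:
Broadcast: 51.51.63.255


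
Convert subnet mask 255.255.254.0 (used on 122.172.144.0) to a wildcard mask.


Subnet mask: 255.255.254.0
Wildcard = 255.255.255.255 - subnet mask
255 - 255 = 0
255 - 255 = 0
255 - 254 = 1
255 - 0 = 255
Wildcard: 0.0.1.255


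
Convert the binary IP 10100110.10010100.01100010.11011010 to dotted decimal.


10100110 = 166
10010100 = 148
01100010 = 98
11011010 = 218
IP: 166.148.98.218


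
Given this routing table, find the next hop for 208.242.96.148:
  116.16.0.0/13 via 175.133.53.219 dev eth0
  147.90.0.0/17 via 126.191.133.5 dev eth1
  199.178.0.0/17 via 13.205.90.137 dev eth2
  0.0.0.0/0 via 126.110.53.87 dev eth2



Longest prefix match for 208.242.96.148:
  /13 116.16.0.0: no
  /17 147.90.0.0: no
  /17 199.178.0.0: no
  /0 0.0.0.0: MATCH
Selected: next-hop 126.110.53.87 via eth2 (matched /0)


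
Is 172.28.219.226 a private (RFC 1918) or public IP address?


RFC 1918 private ranges:
  10.0.0.0/8 (10.0.0.0 - 10.255.255.255)
  172.16.0.0/12 (172.16.0.0 - 172.31.255.255)
  192.168.0.0/16 (192.168.0.0 - 192.168.255.255)
Private (in 172.16.0.0/12)


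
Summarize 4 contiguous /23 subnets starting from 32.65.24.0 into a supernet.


Original prefix: /23
Number of subnets: 4 = 2^2
New prefix = 23 - 2 = 21
Supernet: 32.65.24.0/21


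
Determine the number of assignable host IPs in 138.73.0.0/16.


Host bits = 32 - 16 = 16
Total addresses = 2^16 = 65536
Usable = total - 2 (network and broadcast)
Usable hosts: 65534


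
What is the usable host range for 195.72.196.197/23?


Network: 195.72.196.0
Broadcast: 195.72.197.255
First usable = network + 1
Last usable = broadcast - 1
Range: 195.72.196.1 to 195.72.197.254


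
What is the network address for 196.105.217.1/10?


IP:   11000100.01101001.11011001.00000001
Mask: 11111111.11000000.00000000.00000000
AND operation:
Net:  11000100.01000000.00000000.00000000
Network: 196.64.0.0/10


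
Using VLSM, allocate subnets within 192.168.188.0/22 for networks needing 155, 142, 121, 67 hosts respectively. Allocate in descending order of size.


155 hosts -> /24 (254 usable): 192.168.188.0/24
142 hosts -> /24 (254 usable): 192.168.189.0/24
121 hosts -> /25 (126 usable): 192.168.190.0/25
67 hosts -> /25 (126 usable): 192.168.190.128/25
Allocation: 192.168.188.0/24 (155 hosts, 254 usable); 192.168.189.0/24 (142 hosts, 254 usable); 192.168.190.0/25 (121 hosts, 126 usable); 192.168.190.128/25 (67 hosts, 126 usable)


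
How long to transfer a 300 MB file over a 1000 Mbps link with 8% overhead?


Effective throughput = 1000 * (1 - 8/100) = 920 Mbps
File size in Mb = 300 * 8 = 2400 Mb
Time = 2400 / 920
Time = 2.6087 seconds


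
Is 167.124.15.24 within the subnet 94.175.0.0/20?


Subnet network: 94.175.0.0
Test IP AND mask: 167.124.0.0
No, 167.124.15.24 is not in 94.175.0.0/20


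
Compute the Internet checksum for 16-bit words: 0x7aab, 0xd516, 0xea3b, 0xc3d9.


Sum all words (with carry folding):
+ 0x7aab = 0x7aab
+ 0xd516 = 0x4fc2
+ 0xea3b = 0x39fe
+ 0xc3d9 = 0xfdd7
One's complement: ~0xfdd7
Checksum = 0x0228


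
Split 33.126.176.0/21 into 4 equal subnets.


New prefix = 21 + 2 = 23
Each subnet has 512 addresses
  33.126.176.0/23
  33.126.178.0/23
  33.126.180.0/23
  33.126.182.0/23
Subnets: 33.126.176.0/23, 33.126.178.0/23, 33.126.180.0/23, 33.126.182.0/23


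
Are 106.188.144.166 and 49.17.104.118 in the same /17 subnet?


Mask: 255.255.128.0
106.188.144.166 AND mask = 106.188.128.0
49.17.104.118 AND mask = 49.17.0.0
No, different subnets (106.188.128.0 vs 49.17.0.0)


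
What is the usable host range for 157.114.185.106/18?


Network: 157.114.128.0
Broadcast: 157.114.191.255
First usable = network + 1
Last usable = broadcast - 1
Range: 157.114.128.1 to 157.114.191.254


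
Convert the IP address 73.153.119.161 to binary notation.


73 = 01001001
153 = 10011001
119 = 01110111
161 = 10100001
Binary: 01001001.10011001.01110111.10100001


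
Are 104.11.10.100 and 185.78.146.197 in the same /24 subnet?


Mask: 255.255.255.0
104.11.10.100 AND mask = 104.11.10.0
185.78.146.197 AND mask = 185.78.146.0
No, different subnets (104.11.10.0 vs 185.78.146.0)


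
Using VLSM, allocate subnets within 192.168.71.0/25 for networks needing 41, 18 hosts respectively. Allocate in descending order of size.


41 hosts -> /26 (62 usable): 192.168.71.0/26
18 hosts -> /27 (30 usable): 192.168.71.64/27
Allocation: 192.168.71.0/26 (41 hosts, 62 usable); 192.168.71.64/27 (18 hosts, 30 usable)


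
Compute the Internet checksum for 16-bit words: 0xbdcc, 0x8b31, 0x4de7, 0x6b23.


Sum all words (with carry folding):
+ 0xbdcc = 0xbdcc
+ 0x8b31 = 0x48fe
+ 0x4de7 = 0x96e5
+ 0x6b23 = 0x0209
One's complement: ~0x0209
Checksum = 0xfdf6


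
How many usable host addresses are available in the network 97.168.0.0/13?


Host bits = 32 - 13 = 19
Total addresses = 2^19 = 524288
Usable = total - 2 (network and broadcast)
Usable hosts: 524286


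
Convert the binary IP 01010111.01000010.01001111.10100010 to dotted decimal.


01010111 = 87
01000010 = 66
01001111 = 79
10100010 = 162
IP: 87.66.79.162


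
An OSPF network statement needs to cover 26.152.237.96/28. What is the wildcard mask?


Subnet mask: 255.255.255.240
Wildcard = 255.255.255.255 - subnet mask
255 - 255 = 0
255 - 255 = 0
255 - 255 = 0
255 - 240 = 15
Wildcard: 0.0.0.15


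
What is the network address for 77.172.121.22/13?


IP:   01001101.10101100.01111001.00010110
Mask: 11111111.11111000.00000000.00000000
AND operation:
Net:  01001101.10101000.00000000.00000000
Network: 77.168.0.0/13


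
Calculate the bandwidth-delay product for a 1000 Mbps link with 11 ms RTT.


BDP = bandwidth * RTT
= 1000 Mbps * 11 ms
= 1000 * 1e6 * 11 / 1000 bits
= 11000000 bits
= 1375000 bytes
= 1342.7734 KB
BDP = 11000000 bits (1375000 bytes)


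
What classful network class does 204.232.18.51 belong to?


First octet: 204
Binary: 11001100
110xxxxx -> Class C (192-223)
Class C, default mask 255.255.255.0 (/24)


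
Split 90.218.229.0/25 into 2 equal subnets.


New prefix = 25 + 1 = 26
Each subnet has 64 addresses
  90.218.229.0/26
  90.218.229.64/26
Subnets: 90.218.229.0/26, 90.218.229.64/26


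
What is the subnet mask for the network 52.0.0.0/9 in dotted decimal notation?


/9 means 9 network bits, 23 host bits
Binary: 11111111100000000000000000000000
Mask: 255.128.0.0


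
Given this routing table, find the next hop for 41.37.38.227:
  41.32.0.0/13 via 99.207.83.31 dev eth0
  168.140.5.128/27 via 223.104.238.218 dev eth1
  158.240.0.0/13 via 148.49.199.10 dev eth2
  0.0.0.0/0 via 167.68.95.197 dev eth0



Longest prefix match for 41.37.38.227:
  /13 41.32.0.0: MATCH
  /27 168.140.5.128: no
  /13 158.240.0.0: no
  /0 0.0.0.0: MATCH
Selected: next-hop 99.207.83.31 via eth0 (matched /13)


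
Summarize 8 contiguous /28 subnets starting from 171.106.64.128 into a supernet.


Original prefix: /28
Number of subnets: 8 = 2^3
New prefix = 28 - 3 = 25
Supernet: 171.106.64.128/25


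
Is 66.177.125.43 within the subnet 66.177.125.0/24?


Subnet network: 66.177.125.0
Test IP AND mask: 66.177.125.0
Yes, 66.177.125.43 is in 66.177.125.0/24


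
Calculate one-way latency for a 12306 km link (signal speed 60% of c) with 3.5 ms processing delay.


Speed = 0.6 * 3e5 km/s = 180000 km/s
Propagation delay = 12306 / 180000 = 0.0684 s = 68.3667 ms
Processing delay = 3.5 ms
Total one-way latency = 71.8667 ms


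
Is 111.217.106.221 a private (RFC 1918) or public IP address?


RFC 1918 private ranges:
  10.0.0.0/8 (10.0.0.0 - 10.255.255.255)
  172.16.0.0/12 (172.16.0.0 - 172.31.255.255)
  192.168.0.0/16 (192.168.0.0 - 192.168.255.255)
Public (not in any RFC 1918 range)


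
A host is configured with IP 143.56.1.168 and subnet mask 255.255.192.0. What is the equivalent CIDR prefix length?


Binary: 11111111.11111111.11000000.00000000
Count leading 1s
Prefix: /18


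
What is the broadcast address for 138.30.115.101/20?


Network: 138.30.112.0/20
Host bits = 12
Set all host bits to 1:
Broadcast: 138.30.127.255


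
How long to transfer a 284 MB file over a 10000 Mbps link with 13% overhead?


Effective throughput = 10000 * (1 - 13/100) = 8700 Mbps
File size in Mb = 284 * 8 = 2272 Mb
Time = 2272 / 8700
Time = 0.2611 seconds


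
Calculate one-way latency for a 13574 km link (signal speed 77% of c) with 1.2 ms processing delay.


Speed = 0.77 * 3e5 km/s = 231000 km/s
Propagation delay = 13574 / 231000 = 0.0588 s = 58.7619 ms
Processing delay = 1.2 ms
Total one-way latency = 59.9619 ms


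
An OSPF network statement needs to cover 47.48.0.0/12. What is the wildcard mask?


Subnet mask: 255.240.0.0
Wildcard = 255.255.255.255 - subnet mask
255 - 255 = 0
255 - 240 = 15
255 - 0 = 255
255 - 0 = 255
Wildcard: 0.15.255.255


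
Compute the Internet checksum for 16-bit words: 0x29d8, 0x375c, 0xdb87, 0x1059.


Sum all words (with carry folding):
+ 0x29d8 = 0x29d8
+ 0x375c = 0x6134
+ 0xdb87 = 0x3cbc
+ 0x1059 = 0x4d15
One's complement: ~0x4d15
Checksum = 0xb2ea


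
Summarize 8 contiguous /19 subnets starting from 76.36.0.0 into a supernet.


Original prefix: /19
Number of subnets: 8 = 2^3
New prefix = 19 - 3 = 16
Supernet: 76.36.0.0/16


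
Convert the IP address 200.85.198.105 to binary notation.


200 = 11001000
85 = 01010101
198 = 11000110
105 = 01101001
Binary: 11001000.01010101.11000110.01101001


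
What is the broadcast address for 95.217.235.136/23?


Network: 95.217.234.0/23
Host bits = 9
Set all host bits to 1:
Broadcast: 95.217.235.255


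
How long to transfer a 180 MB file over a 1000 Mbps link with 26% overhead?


Effective throughput = 1000 * (1 - 26/100) = 740 Mbps
File size in Mb = 180 * 8 = 1440 Mb
Time = 1440 / 740
Time = 1.9459 seconds


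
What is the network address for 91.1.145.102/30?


IP:   01011011.00000001.10010001.01100110
Mask: 11111111.11111111.11111111.11111100
AND operation:
Net:  01011011.00000001.10010001.01100100
Network: 91.1.145.100/30


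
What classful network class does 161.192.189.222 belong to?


First octet: 161
Binary: 10100001
10xxxxxx -> Class B (128-191)
Class B, default mask 255.255.0.0 (/16)


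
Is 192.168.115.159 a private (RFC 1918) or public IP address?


RFC 1918 private ranges:
  10.0.0.0/8 (10.0.0.0 - 10.255.255.255)
  172.16.0.0/12 (172.16.0.0 - 172.31.255.255)
  192.168.0.0/16 (192.168.0.0 - 192.168.255.255)
Private (in 192.168.0.0/16)


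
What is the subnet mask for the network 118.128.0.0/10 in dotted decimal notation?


/10 means 10 network bits, 22 host bits
Binary: 11111111110000000000000000000000
Mask: 255.192.0.0


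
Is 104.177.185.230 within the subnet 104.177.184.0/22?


Subnet network: 104.177.184.0
Test IP AND mask: 104.177.184.0
Yes, 104.177.185.230 is in 104.177.184.0/22


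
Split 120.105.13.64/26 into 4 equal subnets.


New prefix = 26 + 2 = 28
Each subnet has 16 addresses
  120.105.13.64/28
  120.105.13.80/28
  120.105.13.96/28
  120.105.13.112/28
Subnets: 120.105.13.64/28, 120.105.13.80/28, 120.105.13.96/28, 120.105.13.112/28
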